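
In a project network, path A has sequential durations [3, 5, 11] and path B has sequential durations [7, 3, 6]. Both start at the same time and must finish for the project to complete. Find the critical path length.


Path A total = 3 + 5 + 11 = 19
Path B total = 7 + 3 + 6 = 16
Critical path = longest path = max(19, 16) = 19

19


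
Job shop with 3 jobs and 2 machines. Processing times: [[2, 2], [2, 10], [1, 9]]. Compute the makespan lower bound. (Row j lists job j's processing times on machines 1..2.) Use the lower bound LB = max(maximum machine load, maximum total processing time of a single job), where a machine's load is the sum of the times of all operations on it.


Machine loads:
  Machine 1: 2 + 2 + 1 = 5
  Machine 2: 2 + 10 + 9 = 21
Max machine load = 21
Job totals:
  Job 1: 4
  Job 2: 12
  Job 3: 10
Max job total = 12
Lower bound = max(21, 12) = 21

21


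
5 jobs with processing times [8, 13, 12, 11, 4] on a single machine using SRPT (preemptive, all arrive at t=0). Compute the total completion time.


Since all jobs arrive at t=0, SRPT equals SPT ordering.
SPT order: [4, 8, 11, 12, 13]
Completion times:
  Job 1: p=4, C=4
  Job 2: p=8, C=12
  Job 3: p=11, C=23
  Job 4: p=12, C=35
  Job 5: p=13, C=48
Total completion time = 4 + 12 + 23 + 35 + 48 = 122

122


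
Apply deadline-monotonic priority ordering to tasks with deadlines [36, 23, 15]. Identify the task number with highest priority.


Sort tasks by relative deadline (ascending):
  Task 3: deadline = 15
  Task 2: deadline = 23
  Task 1: deadline = 36
Priority order (highest first): [3, 2, 1]
Highest priority task = 3

3


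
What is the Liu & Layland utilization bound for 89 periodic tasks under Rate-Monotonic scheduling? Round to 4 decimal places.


Compute 2^(1/89) = 1.0078185773
Subtract 1: 1.0078185773 - 1 = 0.0078185773
Multiply by n: 89 * 0.0078185773 = 0.6958533797
Round to 4 dp: 0.6959

0.6959


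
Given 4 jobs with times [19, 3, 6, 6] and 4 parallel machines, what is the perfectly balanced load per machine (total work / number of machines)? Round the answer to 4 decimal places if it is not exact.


Total processing time = 19 + 3 + 6 + 6 = 34
Number of machines = 4
Ideal balanced load = 34 / 4 = 8.5

8.5


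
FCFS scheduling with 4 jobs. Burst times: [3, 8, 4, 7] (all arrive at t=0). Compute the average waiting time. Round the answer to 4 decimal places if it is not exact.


FCFS order (as given): [3, 8, 4, 7]
Waiting times:
  Job 1: wait = 0
  Job 2: wait = 3
  Job 3: wait = 11
  Job 4: wait = 15
Sum of waiting times = 29
Average waiting time = 29/4 = 7.25

7.25


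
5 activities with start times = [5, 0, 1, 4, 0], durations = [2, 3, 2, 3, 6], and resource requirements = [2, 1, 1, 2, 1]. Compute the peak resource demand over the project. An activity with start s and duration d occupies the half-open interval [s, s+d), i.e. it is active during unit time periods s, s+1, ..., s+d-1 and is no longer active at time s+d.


Each activity i is active on [start_i, start_i + duration_i).
Compute total resource usage per time slot:
  t=0: active resources = [1, 1], total = 2
  t=1: active resources = [1, 1, 1], total = 3
  t=2: active resources = [1, 1, 1], total = 3
  t=3: active resources = [1], total = 1
  t=4: active resources = [2, 1], total = 3
  t=5: active resources = [2, 2, 1], total = 5
  t=6: active resources = [2, 2], total = 4
Peak resource demand = 5

5


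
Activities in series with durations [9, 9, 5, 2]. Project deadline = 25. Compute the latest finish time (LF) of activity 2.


LF(activity 2) = deadline - sum of successor durations
Successors: activities 3 through 4 with durations [5, 2]
Sum of successor durations = 7
LF = 25 - 7 = 18

18


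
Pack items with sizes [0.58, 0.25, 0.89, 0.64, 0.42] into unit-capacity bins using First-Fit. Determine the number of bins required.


Place items sequentially using First-Fit:
  Item 0.58 -> new Bin 1
  Item 0.25 -> Bin 1 (now 0.83)
  Item 0.89 -> new Bin 2
  Item 0.64 -> new Bin 3
  Item 0.42 -> new Bin 4
Total bins used = 4

4


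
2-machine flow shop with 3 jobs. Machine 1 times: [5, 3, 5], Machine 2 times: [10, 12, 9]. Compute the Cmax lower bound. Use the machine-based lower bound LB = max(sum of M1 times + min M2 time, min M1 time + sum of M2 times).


LB1 = sum(M1 times) + min(M2 times) = 13 + 9 = 22
LB2 = min(M1 times) + sum(M2 times) = 3 + 31 = 34
Lower bound = max(LB1, LB2) = max(22, 34) = 34

34


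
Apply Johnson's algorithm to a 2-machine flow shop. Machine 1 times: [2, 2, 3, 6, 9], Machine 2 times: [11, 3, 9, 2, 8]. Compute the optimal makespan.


Apply Johnson's rule:
  Group 1 (a <= b): [(1, 2, 11), (2, 2, 3), (3, 3, 9)]
  Group 2 (a > b): [(5, 9, 8), (4, 6, 2)]
Optimal job order: [1, 2, 3, 5, 4]
Schedule:
  Job 1: M1 done at 2, M2 done at 13
  Job 2: M1 done at 4, M2 done at 16
  Job 3: M1 done at 7, M2 done at 25
  Job 5: M1 done at 16, M2 done at 33
  Job 4: M1 done at 22, M2 done at 35
Makespan = 35

35


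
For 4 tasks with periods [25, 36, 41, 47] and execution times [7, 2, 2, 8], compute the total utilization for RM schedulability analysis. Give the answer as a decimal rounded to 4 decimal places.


Compute individual utilizations (exact fractions):
  Task 1: C/T = 7/25 (approx. 0.28)
  Task 2: C/T = 2/36 = 1/18 (approx. 0.0556)
  Task 3: C/T = 2/41 (approx. 0.0488)
  Task 4: C/T = 8/47 (approx. 0.1702)
Total utilization U = 7/25 + 1/18 + 2/41 + 8/47 = 480877/867150
Rounded to 4 decimal places: U = 0.5545
RM (Liu & Layland) bound for 4 tasks = 0.756828; compare with U = 480877/867150 (approx. 0.554549)
U <= bound, so schedulable by RM sufficient condition.

0.5545


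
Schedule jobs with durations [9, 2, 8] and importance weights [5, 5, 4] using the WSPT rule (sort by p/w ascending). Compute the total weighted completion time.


Compute p/w ratios and sort ascending (WSPT): [(2, 5), (9, 5), (8, 4)]
Compute weighted completion times:
  Job (p=2,w=5): C=2, w*C=5*2=10
  Job (p=9,w=5): C=11, w*C=5*11=55
  Job (p=8,w=4): C=19, w*C=4*19=76
Total weighted completion time = 141

141


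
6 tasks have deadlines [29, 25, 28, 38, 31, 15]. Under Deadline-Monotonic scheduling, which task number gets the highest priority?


Sort tasks by relative deadline (ascending):
  Task 6: deadline = 15
  Task 2: deadline = 25
  Task 3: deadline = 28
  Task 1: deadline = 29
  Task 5: deadline = 31
  Task 4: deadline = 38
Priority order (highest first): [6, 2, 3, 1, 5, 4]
Highest priority task = 6

6


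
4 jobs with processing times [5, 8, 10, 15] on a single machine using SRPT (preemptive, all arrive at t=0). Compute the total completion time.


Since all jobs arrive at t=0, SRPT equals SPT ordering.
SPT order: [5, 8, 10, 15]
Completion times:
  Job 1: p=5, C=5
  Job 2: p=8, C=13
  Job 3: p=10, C=23
  Job 4: p=15, C=38
Total completion time = 5 + 13 + 23 + 38 = 79

79


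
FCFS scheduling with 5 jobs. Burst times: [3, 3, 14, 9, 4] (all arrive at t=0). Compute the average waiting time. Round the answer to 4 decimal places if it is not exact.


FCFS order (as given): [3, 3, 14, 9, 4]
Waiting times:
  Job 1: wait = 0
  Job 2: wait = 3
  Job 3: wait = 6
  Job 4: wait = 20
  Job 5: wait = 29
Sum of waiting times = 58
Average waiting time = 58/5 = 11.6

11.6


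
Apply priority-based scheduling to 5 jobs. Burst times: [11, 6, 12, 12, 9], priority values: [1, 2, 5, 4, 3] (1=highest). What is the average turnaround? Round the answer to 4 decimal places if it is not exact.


Sort by priority (ascending = highest first):
Order: [(1, 11), (2, 6), (3, 9), (4, 12), (5, 12)]
Completion times:
  Priority 1, burst=11, C=11
  Priority 2, burst=6, C=17
  Priority 3, burst=9, C=26
  Priority 4, burst=12, C=38
  Priority 5, burst=12, C=50
Average turnaround = 142/5 = 28.4

28.4


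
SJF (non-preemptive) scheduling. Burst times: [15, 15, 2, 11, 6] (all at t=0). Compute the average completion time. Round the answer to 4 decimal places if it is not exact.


SJF order (ascending): [2, 6, 11, 15, 15]
Completion times:
  Job 1: burst=2, C=2
  Job 2: burst=6, C=8
  Job 3: burst=11, C=19
  Job 4: burst=15, C=34
  Job 5: burst=15, C=49
Average completion = 112/5 = 22.4

22.4


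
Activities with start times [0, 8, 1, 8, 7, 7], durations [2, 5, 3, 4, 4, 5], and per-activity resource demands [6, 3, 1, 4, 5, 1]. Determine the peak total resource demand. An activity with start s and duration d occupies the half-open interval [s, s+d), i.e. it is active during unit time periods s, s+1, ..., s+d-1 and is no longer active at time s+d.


Each activity i is active on [start_i, start_i + duration_i).
Compute total resource usage per time slot:
  t=0: active resources = [6], total = 6
  t=1: active resources = [6, 1], total = 7
  t=2: active resources = [1], total = 1
  t=3: active resources = [1], total = 1
  t=4: active resources = [], total = 0
  t=5: active resources = [], total = 0
  t=6: active resources = [], total = 0
  t=7: active resources = [5, 1], total = 6
  t=8: active resources = [3, 4, 5, 1], total = 13
  t=9: active resources = [3, 4, 5, 1], total = 13
  t=10: active resources = [3, 4, 5, 1], total = 13
  t=11: active resources = [3, 4, 1], total = 8
  t=12: active resources = [3], total = 3
Peak resource demand = 13

13


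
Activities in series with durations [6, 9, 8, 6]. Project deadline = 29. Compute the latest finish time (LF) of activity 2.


LF(activity 2) = deadline - sum of successor durations
Successors: activities 3 through 4 with durations [8, 6]
Sum of successor durations = 14
LF = 29 - 14 = 15

15


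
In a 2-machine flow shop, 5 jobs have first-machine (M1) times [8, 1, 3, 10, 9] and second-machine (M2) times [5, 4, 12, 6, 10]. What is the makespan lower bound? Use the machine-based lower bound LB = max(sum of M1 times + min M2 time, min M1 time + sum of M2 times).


LB1 = sum(M1 times) + min(M2 times) = 31 + 4 = 35
LB2 = min(M1 times) + sum(M2 times) = 1 + 37 = 38
Lower bound = max(LB1, LB2) = max(35, 38) = 38

38


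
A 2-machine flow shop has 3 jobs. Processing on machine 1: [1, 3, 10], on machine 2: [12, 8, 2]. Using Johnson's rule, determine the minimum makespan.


Apply Johnson's rule:
  Group 1 (a <= b): [(1, 1, 12), (2, 3, 8)]
  Group 2 (a > b): [(3, 10, 2)]
Optimal job order: [1, 2, 3]
Schedule:
  Job 1: M1 done at 1, M2 done at 13
  Job 2: M1 done at 4, M2 done at 21
  Job 3: M1 done at 14, M2 done at 23
Makespan = 23

23


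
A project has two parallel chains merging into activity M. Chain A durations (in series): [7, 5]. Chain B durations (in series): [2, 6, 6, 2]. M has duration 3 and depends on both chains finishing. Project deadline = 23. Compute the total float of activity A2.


Forward pass: ES(A2) = sum of predecessors on chain A = 7
EF = ES + duration = 7 + 5 = 12
Backward pass: LF(M) = deadline = 23; LS(M) = 23 - 3 = 20
LF(A2) = LS(M) - sum(successors on chain A) = 20 - 0 = 20
LS = LF - duration = 20 - 5 = 15
Total float = LS - ES = 15 - 7 = 8

8


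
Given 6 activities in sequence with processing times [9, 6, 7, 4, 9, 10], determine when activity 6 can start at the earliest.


Activity 6 starts after activities 1 through 5 complete.
Predecessor durations: [9, 6, 7, 4, 9]
ES = 9 + 6 + 7 + 4 + 9 = 35

35


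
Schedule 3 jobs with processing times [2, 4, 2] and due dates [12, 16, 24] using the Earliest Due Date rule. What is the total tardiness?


Sort by due date (EDD order): [(2, 12), (4, 16), (2, 24)]
Compute completion times and tardiness:
  Job 1: p=2, d=12, C=2, tardiness=max(0,2-12)=0
  Job 2: p=4, d=16, C=6, tardiness=max(0,6-16)=0
  Job 3: p=2, d=24, C=8, tardiness=max(0,8-24)=0
Total tardiness = 0

0


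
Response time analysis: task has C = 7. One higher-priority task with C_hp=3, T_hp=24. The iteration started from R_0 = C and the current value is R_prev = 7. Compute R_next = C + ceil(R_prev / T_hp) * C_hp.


R_next = C + ceil(R_prev / T_hp) * C_hp
ceil(7 / 24) = ceil(0.2917) = 1
Interference = 1 * 3 = 3
R_next = 7 + 3 = 10

10


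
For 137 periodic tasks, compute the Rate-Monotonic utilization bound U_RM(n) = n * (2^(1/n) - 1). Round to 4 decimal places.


Compute 2^(1/137) = 1.0050722892
Subtract 1: 1.0050722892 - 1 = 0.0050722892
Multiply by n: 137 * 0.0050722892 = 0.6949036204
Round to 4 dp: 0.6949

0.6949


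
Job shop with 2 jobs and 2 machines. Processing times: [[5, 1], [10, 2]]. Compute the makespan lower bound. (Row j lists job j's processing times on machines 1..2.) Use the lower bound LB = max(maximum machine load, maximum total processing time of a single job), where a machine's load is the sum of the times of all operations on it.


Machine loads:
  Machine 1: 5 + 10 = 15
  Machine 2: 1 + 2 = 3
Max machine load = 15
Job totals:
  Job 1: 6
  Job 2: 12
Max job total = 12
Lower bound = max(15, 12) = 15

15


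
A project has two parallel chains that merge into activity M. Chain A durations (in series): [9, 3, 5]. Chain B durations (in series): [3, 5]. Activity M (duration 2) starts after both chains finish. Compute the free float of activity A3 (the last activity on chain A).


ES(A3) = sum of predecessors on chain A = 12
EF(A3) = ES + duration = 12 + 5 = 17
Successor of A3 is M. ES(M) = max(sum(A), sum(B)) = max(17, 8) = 17
Free float = ES(successor) - EF(current) = 17 - 17 = 0

0


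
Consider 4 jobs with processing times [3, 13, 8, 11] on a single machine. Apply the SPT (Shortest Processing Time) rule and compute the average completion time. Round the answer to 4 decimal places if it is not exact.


Sort jobs by processing time (SPT order): [3, 8, 11, 13]
Compute completion times sequentially:
  Job 1: processing = 3, completes at 3
  Job 2: processing = 8, completes at 11
  Job 3: processing = 11, completes at 22
  Job 4: processing = 13, completes at 35
Sum of completion times = 71
Average completion time = 71/4 = 17.75

17.75


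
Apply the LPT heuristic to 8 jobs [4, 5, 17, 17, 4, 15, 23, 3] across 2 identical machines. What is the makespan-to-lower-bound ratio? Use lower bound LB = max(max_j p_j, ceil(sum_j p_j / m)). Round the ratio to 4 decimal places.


LPT order: [23, 17, 17, 15, 5, 4, 4, 3]
Machine loads after assignment: [45, 43]
LPT makespan = 45
Lower bound = max(max_job, ceil(total/2)) = max(23, 44) = 44
Ratio = 45 / 44 = 1.0227

1.0227


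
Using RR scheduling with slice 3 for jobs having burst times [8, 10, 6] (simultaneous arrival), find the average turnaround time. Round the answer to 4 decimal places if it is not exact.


Time quantum = 3
Execution trace:
  J1 runs 3 units, time = 3
  J2 runs 3 units, time = 6
  J3 runs 3 units, time = 9
  J1 runs 3 units, time = 12
  J2 runs 3 units, time = 15
  J3 runs 3 units, time = 18
  J1 runs 2 units, time = 20
  J2 runs 3 units, time = 23
  J2 runs 1 units, time = 24
Finish times: [20, 24, 18]
Average turnaround = 62/3 = 20.6667

20.6667


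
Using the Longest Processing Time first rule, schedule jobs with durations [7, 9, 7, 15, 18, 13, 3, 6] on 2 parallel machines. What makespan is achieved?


Sort jobs in decreasing order (LPT): [18, 15, 13, 9, 7, 7, 6, 3]
Assign each job to the least loaded machine:
  Machine 1: jobs [18, 9, 7, 6], load = 40
  Machine 2: jobs [15, 13, 7, 3], load = 38
Makespan = max load = 40

40


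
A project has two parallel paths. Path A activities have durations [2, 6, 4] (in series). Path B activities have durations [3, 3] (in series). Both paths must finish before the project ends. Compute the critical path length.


Path A total = 2 + 6 + 4 = 12
Path B total = 3 + 3 = 6
Critical path = longest path = max(12, 6) = 12

12


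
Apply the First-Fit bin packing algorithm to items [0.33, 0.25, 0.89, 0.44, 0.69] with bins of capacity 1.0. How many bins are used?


Place items sequentially using First-Fit:
  Item 0.33 -> new Bin 1
  Item 0.25 -> Bin 1 (now 0.58)
  Item 0.89 -> new Bin 2
  Item 0.44 -> new Bin 3
  Item 0.69 -> new Bin 4
Total bins used = 4

4


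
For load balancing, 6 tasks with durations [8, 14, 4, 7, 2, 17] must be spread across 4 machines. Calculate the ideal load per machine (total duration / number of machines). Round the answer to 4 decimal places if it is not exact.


Total processing time = 8 + 14 + 4 + 7 + 2 + 17 = 52
Number of machines = 4
Ideal balanced load = 52 / 4 = 13.0

13.0


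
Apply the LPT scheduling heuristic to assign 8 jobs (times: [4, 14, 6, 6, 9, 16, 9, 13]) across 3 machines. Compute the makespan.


Sort jobs in decreasing order (LPT): [16, 14, 13, 9, 9, 6, 6, 4]
Assign each job to the least loaded machine:
  Machine 1: jobs [16, 6, 6], load = 28
  Machine 2: jobs [14, 9], load = 23
  Machine 3: jobs [13, 9, 4], load = 26
Makespan = max load = 28

28


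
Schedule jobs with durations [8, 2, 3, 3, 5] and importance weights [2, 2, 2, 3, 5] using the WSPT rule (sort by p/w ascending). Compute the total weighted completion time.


Compute p/w ratios and sort ascending (WSPT): [(2, 2), (3, 3), (5, 5), (3, 2), (8, 2)]
Compute weighted completion times:
  Job (p=2,w=2): C=2, w*C=2*2=4
  Job (p=3,w=3): C=5, w*C=3*5=15
  Job (p=5,w=5): C=10, w*C=5*10=50
  Job (p=3,w=2): C=13, w*C=2*13=26
  Job (p=8,w=2): C=21, w*C=2*21=42
Total weighted completion time = 137

137


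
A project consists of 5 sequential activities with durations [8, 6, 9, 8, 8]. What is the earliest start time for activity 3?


Activity 3 starts after activities 1 through 2 complete.
Predecessor durations: [8, 6]
ES = 8 + 6 = 14

14


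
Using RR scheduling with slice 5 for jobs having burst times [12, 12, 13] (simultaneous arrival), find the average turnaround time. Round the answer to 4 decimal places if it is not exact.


Time quantum = 5
Execution trace:
  J1 runs 5 units, time = 5
  J2 runs 5 units, time = 10
  J3 runs 5 units, time = 15
  J1 runs 5 units, time = 20
  J2 runs 5 units, time = 25
  J3 runs 5 units, time = 30
  J1 runs 2 units, time = 32
  J2 runs 2 units, time = 34
  J3 runs 3 units, time = 37
Finish times: [32, 34, 37]
Average turnaround = 103/3 = 34.3333

34.3333


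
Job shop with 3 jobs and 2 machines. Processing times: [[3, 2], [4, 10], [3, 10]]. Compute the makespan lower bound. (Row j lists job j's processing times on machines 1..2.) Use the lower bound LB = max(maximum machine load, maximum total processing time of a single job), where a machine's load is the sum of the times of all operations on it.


Machine loads:
  Machine 1: 3 + 4 + 3 = 10
  Machine 2: 2 + 10 + 10 = 22
Max machine load = 22
Job totals:
  Job 1: 5
  Job 2: 14
  Job 3: 13
Max job total = 14
Lower bound = max(22, 14) = 22

22


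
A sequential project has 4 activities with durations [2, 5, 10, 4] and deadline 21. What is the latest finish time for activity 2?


LF(activity 2) = deadline - sum of successor durations
Successors: activities 3 through 4 with durations [10, 4]
Sum of successor durations = 14
LF = 21 - 14 = 7

7


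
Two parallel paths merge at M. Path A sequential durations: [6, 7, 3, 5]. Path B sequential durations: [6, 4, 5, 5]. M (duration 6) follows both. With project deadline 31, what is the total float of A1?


Forward pass: ES(A1) = sum of predecessors on chain A = 0
EF = ES + duration = 0 + 6 = 6
Backward pass: LF(M) = deadline = 31; LS(M) = 31 - 6 = 25
LF(A1) = LS(M) - sum(successors on chain A) = 25 - 15 = 10
LS = LF - duration = 10 - 6 = 4
Total float = LS - ES = 4 - 0 = 4

4


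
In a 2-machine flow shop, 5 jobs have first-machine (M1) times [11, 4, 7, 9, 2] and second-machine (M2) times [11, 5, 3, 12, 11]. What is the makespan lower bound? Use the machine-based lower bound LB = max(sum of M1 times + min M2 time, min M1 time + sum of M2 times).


LB1 = sum(M1 times) + min(M2 times) = 33 + 3 = 36
LB2 = min(M1 times) + sum(M2 times) = 2 + 42 = 44
Lower bound = max(LB1, LB2) = max(36, 44) = 44

44


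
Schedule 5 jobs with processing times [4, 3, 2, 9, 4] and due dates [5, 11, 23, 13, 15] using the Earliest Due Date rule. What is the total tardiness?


Sort by due date (EDD order): [(4, 5), (3, 11), (9, 13), (4, 15), (2, 23)]
Compute completion times and tardiness:
  Job 1: p=4, d=5, C=4, tardiness=max(0,4-5)=0
  Job 2: p=3, d=11, C=7, tardiness=max(0,7-11)=0
  Job 3: p=9, d=13, C=16, tardiness=max(0,16-13)=3
  Job 4: p=4, d=15, C=20, tardiness=max(0,20-15)=5
  Job 5: p=2, d=23, C=22, tardiness=max(0,22-23)=0
Total tardiness = 8

8


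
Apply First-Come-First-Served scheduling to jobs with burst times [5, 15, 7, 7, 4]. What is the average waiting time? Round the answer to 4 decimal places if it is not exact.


FCFS order (as given): [5, 15, 7, 7, 4]
Waiting times:
  Job 1: wait = 0
  Job 2: wait = 5
  Job 3: wait = 20
  Job 4: wait = 27
  Job 5: wait = 34
Sum of waiting times = 86
Average waiting time = 86/5 = 17.2

17.2


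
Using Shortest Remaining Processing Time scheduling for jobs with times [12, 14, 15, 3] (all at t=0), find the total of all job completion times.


Since all jobs arrive at t=0, SRPT equals SPT ordering.
SPT order: [3, 12, 14, 15]
Completion times:
  Job 1: p=3, C=3
  Job 2: p=12, C=15
  Job 3: p=14, C=29
  Job 4: p=15, C=44
Total completion time = 3 + 15 + 29 + 44 = 91

91


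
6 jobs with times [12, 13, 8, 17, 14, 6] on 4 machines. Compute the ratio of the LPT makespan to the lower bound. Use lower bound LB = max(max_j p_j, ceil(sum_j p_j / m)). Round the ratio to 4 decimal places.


LPT order: [17, 14, 13, 12, 8, 6]
Machine loads after assignment: [17, 14, 19, 20]
LPT makespan = 20
Lower bound = max(max_job, ceil(total/4)) = max(17, 18) = 18
Ratio = 20 / 18 = 1.1111

1.1111


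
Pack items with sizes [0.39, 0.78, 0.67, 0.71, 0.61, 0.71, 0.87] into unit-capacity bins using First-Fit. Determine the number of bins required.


Place items sequentially using First-Fit:
  Item 0.39 -> new Bin 1
  Item 0.78 -> new Bin 2
  Item 0.67 -> new Bin 3
  Item 0.71 -> new Bin 4
  Item 0.61 -> Bin 1 (now 1.0)
  Item 0.71 -> new Bin 5
  Item 0.87 -> new Bin 6
Total bins used = 6

6


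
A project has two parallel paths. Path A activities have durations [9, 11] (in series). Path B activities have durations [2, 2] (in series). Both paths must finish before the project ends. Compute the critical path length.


Path A total = 9 + 11 = 20
Path B total = 2 + 2 = 4
Critical path = longest path = max(20, 4) = 20

20


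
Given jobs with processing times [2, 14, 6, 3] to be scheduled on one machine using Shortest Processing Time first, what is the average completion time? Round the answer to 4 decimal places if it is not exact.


Sort jobs by processing time (SPT order): [2, 3, 6, 14]
Compute completion times sequentially:
  Job 1: processing = 2, completes at 2
  Job 2: processing = 3, completes at 5
  Job 3: processing = 6, completes at 11
  Job 4: processing = 14, completes at 25
Sum of completion times = 43
Average completion time = 43/4 = 10.75

10.75


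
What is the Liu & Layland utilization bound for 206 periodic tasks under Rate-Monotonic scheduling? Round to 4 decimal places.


Compute 2^(1/206) = 1.0033704594
Subtract 1: 1.0033704594 - 1 = 0.0033704594
Multiply by n: 206 * 0.0033704594 = 0.6943146364
Round to 4 dp: 0.6943

0.6943


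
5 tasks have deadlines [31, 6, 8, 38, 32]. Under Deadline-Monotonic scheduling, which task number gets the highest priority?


Sort tasks by relative deadline (ascending):
  Task 2: deadline = 6
  Task 3: deadline = 8
  Task 1: deadline = 31
  Task 5: deadline = 32
  Task 4: deadline = 38
Priority order (highest first): [2, 3, 1, 5, 4]
Highest priority task = 2

2


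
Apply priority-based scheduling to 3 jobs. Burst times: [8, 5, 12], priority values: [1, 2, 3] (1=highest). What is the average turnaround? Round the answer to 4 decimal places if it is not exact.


Sort by priority (ascending = highest first):
Order: [(1, 8), (2, 5), (3, 12)]
Completion times:
  Priority 1, burst=8, C=8
  Priority 2, burst=5, C=13
  Priority 3, burst=12, C=25
Average turnaround = 46/3 = 15.3333

15.3333


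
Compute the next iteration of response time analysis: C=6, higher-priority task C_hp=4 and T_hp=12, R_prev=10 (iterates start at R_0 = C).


R_next = C + ceil(R_prev / T_hp) * C_hp
ceil(10 / 12) = ceil(0.8333) = 1
Interference = 1 * 4 = 4
R_next = 6 + 4 = 10
R_next = R_prev, so the iteration has converged (response time = 10).

10


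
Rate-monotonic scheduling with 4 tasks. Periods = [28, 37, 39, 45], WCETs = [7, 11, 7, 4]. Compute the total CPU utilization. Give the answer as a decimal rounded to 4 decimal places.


Compute individual utilizations (exact fractions):
  Task 1: C/T = 7/28 = 1/4 (approx. 0.25)
  Task 2: C/T = 11/37 (approx. 0.2973)
  Task 3: C/T = 7/39 (approx. 0.1795)
  Task 4: C/T = 4/45 (approx. 0.0889)
Total utilization U = 1/4 + 11/37 + 7/39 + 4/45 = 70621/86580
Rounded to 4 decimal places: U = 0.8157
RM (Liu & Layland) bound for 4 tasks = 0.756828; compare with U = 70621/86580 (approx. 0.815673)
bound < U <= 1, so the RM sufficient condition is not met (inconclusive; an exact test such as response-time analysis is needed).

0.8157


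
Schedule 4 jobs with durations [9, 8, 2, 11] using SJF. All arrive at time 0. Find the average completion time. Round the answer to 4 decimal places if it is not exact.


SJF order (ascending): [2, 8, 9, 11]
Completion times:
  Job 1: burst=2, C=2
  Job 2: burst=8, C=10
  Job 3: burst=9, C=19
  Job 4: burst=11, C=30
Average completion = 61/4 = 15.25

15.25


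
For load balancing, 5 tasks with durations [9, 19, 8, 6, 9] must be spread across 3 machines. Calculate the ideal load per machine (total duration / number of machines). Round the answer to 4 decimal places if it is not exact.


Total processing time = 9 + 19 + 8 + 6 + 9 = 51
Number of machines = 3
Ideal balanced load = 51 / 3 = 17.0

17.0


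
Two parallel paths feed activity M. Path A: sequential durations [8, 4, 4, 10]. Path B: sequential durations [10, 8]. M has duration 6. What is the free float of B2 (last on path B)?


ES(B2) = sum of predecessors on chain B = 10
EF(B2) = ES + duration = 10 + 8 = 18
Successor of B2 is M. ES(M) = max(sum(A), sum(B)) = max(26, 18) = 26
Free float = ES(successor) - EF(current) = 26 - 18 = 8

8


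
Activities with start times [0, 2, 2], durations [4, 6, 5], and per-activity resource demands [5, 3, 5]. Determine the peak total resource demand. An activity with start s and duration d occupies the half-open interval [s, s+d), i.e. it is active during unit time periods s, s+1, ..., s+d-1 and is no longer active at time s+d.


Each activity i is active on [start_i, start_i + duration_i).
Compute total resource usage per time slot:
  t=0: active resources = [5], total = 5
  t=1: active resources = [5], total = 5
  t=2: active resources = [5, 3, 5], total = 13
  t=3: active resources = [5, 3, 5], total = 13
  t=4: active resources = [3, 5], total = 8
  t=5: active resources = [3, 5], total = 8
  t=6: active resources = [3, 5], total = 8
  t=7: active resources = [3], total = 3
Peak resource demand = 13

13


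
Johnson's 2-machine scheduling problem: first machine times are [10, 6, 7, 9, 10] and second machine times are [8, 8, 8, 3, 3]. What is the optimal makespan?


Apply Johnson's rule:
  Group 1 (a <= b): [(2, 6, 8), (3, 7, 8)]
  Group 2 (a > b): [(1, 10, 8), (4, 9, 3), (5, 10, 3)]
Optimal job order: [2, 3, 1, 4, 5]
Schedule:
  Job 2: M1 done at 6, M2 done at 14
  Job 3: M1 done at 13, M2 done at 22
  Job 1: M1 done at 23, M2 done at 31
  Job 4: M1 done at 32, M2 done at 35
  Job 5: M1 done at 42, M2 done at 45
Makespan = 45

45


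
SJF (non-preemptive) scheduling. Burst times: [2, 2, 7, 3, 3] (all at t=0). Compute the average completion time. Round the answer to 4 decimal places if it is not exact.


SJF order (ascending): [2, 2, 3, 3, 7]
Completion times:
  Job 1: burst=2, C=2
  Job 2: burst=2, C=4
  Job 3: burst=3, C=7
  Job 4: burst=3, C=10
  Job 5: burst=7, C=17
Average completion = 40/5 = 8.0

8.0


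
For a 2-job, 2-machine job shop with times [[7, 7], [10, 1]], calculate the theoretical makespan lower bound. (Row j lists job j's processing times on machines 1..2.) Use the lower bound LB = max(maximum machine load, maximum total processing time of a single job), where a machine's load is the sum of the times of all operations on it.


Machine loads:
  Machine 1: 7 + 10 = 17
  Machine 2: 7 + 1 = 8
Max machine load = 17
Job totals:
  Job 1: 14
  Job 2: 11
Max job total = 14
Lower bound = max(17, 14) = 17

17


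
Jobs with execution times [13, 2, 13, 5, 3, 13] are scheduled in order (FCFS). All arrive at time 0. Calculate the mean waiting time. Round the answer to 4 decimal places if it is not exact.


FCFS order (as given): [13, 2, 13, 5, 3, 13]
Waiting times:
  Job 1: wait = 0
  Job 2: wait = 13
  Job 3: wait = 15
  Job 4: wait = 28
  Job 5: wait = 33
  Job 6: wait = 36
Sum of waiting times = 125
Average waiting time = 125/6 = 20.8333

20.8333


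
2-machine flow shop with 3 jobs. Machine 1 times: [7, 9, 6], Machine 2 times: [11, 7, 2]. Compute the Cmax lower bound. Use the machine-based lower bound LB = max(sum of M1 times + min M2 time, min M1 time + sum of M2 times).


LB1 = sum(M1 times) + min(M2 times) = 22 + 2 = 24
LB2 = min(M1 times) + sum(M2 times) = 6 + 20 = 26
Lower bound = max(LB1, LB2) = max(24, 26) = 26

26


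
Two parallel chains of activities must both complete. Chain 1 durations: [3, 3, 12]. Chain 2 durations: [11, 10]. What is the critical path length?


Path A total = 3 + 3 + 12 = 18
Path B total = 11 + 10 = 21
Critical path = longest path = max(18, 21) = 21

21


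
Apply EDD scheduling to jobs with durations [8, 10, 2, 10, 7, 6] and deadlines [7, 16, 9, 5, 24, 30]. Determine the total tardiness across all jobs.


Sort by due date (EDD order): [(10, 5), (8, 7), (2, 9), (10, 16), (7, 24), (6, 30)]
Compute completion times and tardiness:
  Job 1: p=10, d=5, C=10, tardiness=max(0,10-5)=5
  Job 2: p=8, d=7, C=18, tardiness=max(0,18-7)=11
  Job 3: p=2, d=9, C=20, tardiness=max(0,20-9)=11
  Job 4: p=10, d=16, C=30, tardiness=max(0,30-16)=14
  Job 5: p=7, d=24, C=37, tardiness=max(0,37-24)=13
  Job 6: p=6, d=30, C=43, tardiness=max(0,43-30)=13
Total tardiness = 67

67


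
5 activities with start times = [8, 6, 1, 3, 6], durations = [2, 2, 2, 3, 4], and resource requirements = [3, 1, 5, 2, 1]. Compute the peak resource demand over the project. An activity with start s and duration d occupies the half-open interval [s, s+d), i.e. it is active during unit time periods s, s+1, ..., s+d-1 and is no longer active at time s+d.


Each activity i is active on [start_i, start_i + duration_i).
Compute total resource usage per time slot:
  t=0: active resources = [], total = 0
  t=1: active resources = [5], total = 5
  t=2: active resources = [5], total = 5
  t=3: active resources = [2], total = 2
  t=4: active resources = [2], total = 2
  t=5: active resources = [2], total = 2
  t=6: active resources = [1, 1], total = 2
  t=7: active resources = [1, 1], total = 2
  t=8: active resources = [3, 1], total = 4
  t=9: active resources = [3, 1], total = 4
Peak resource demand = 5

5


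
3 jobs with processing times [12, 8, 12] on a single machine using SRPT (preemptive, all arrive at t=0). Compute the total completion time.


Since all jobs arrive at t=0, SRPT equals SPT ordering.
SPT order: [8, 12, 12]
Completion times:
  Job 1: p=8, C=8
  Job 2: p=12, C=20
  Job 3: p=12, C=32
Total completion time = 8 + 20 + 32 = 60

60


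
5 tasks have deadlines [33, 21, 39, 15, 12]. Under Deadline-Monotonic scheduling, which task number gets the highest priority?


Sort tasks by relative deadline (ascending):
  Task 5: deadline = 12
  Task 4: deadline = 15
  Task 2: deadline = 21
  Task 1: deadline = 33
  Task 3: deadline = 39
Priority order (highest first): [5, 4, 2, 1, 3]
Highest priority task = 5

5


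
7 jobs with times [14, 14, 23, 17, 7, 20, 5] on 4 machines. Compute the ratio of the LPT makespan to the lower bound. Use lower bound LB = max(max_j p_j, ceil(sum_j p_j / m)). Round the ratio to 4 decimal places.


LPT order: [23, 20, 17, 14, 14, 7, 5]
Machine loads after assignment: [23, 25, 24, 28]
LPT makespan = 28
Lower bound = max(max_job, ceil(total/4)) = max(23, 25) = 25
Ratio = 28 / 25 = 1.12

1.12


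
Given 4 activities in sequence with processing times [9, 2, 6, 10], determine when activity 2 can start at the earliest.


Activity 2 starts after activities 1 through 1 complete.
Predecessor durations: [9]
ES = 9 = 9

9


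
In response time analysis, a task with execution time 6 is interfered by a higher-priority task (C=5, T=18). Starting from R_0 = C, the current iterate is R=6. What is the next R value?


R_next = C + ceil(R_prev / T_hp) * C_hp
ceil(6 / 18) = ceil(0.3333) = 1
Interference = 1 * 5 = 5
R_next = 6 + 5 = 11

11


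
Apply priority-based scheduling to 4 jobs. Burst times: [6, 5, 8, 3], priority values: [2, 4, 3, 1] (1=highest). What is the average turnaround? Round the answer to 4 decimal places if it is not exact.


Sort by priority (ascending = highest first):
Order: [(1, 3), (2, 6), (3, 8), (4, 5)]
Completion times:
  Priority 1, burst=3, C=3
  Priority 2, burst=6, C=9
  Priority 3, burst=8, C=17
  Priority 4, burst=5, C=22
Average turnaround = 51/4 = 12.75

12.75


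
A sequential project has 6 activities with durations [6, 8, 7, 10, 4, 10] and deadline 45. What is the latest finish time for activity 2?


LF(activity 2) = deadline - sum of successor durations
Successors: activities 3 through 6 with durations [7, 10, 4, 10]
Sum of successor durations = 31
LF = 45 - 31 = 14

14


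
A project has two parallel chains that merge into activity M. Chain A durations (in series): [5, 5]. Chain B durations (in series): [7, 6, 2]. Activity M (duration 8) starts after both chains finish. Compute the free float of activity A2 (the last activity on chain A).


ES(A2) = sum of predecessors on chain A = 5
EF(A2) = ES + duration = 5 + 5 = 10
Successor of A2 is M. ES(M) = max(sum(A), sum(B)) = max(10, 15) = 15
Free float = ES(successor) - EF(current) = 15 - 10 = 5

5


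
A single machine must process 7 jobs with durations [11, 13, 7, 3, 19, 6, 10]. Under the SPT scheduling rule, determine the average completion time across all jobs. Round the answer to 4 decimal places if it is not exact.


Sort jobs by processing time (SPT order): [3, 6, 7, 10, 11, 13, 19]
Compute completion times sequentially:
  Job 1: processing = 3, completes at 3
  Job 2: processing = 6, completes at 9
  Job 3: processing = 7, completes at 16
  Job 4: processing = 10, completes at 26
  Job 5: processing = 11, completes at 37
  Job 6: processing = 13, completes at 50
  Job 7: processing = 19, completes at 69
Sum of completion times = 210
Average completion time = 210/7 = 30.0

30.0


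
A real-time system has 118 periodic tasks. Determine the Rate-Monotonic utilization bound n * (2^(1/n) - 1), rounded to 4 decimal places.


Compute 2^(1/118) = 1.0058914152
Subtract 1: 1.0058914152 - 1 = 0.0058914152
Multiply by n: 118 * 0.0058914152 = 0.6951869936
Round to 4 dp: 0.6952

0.6952


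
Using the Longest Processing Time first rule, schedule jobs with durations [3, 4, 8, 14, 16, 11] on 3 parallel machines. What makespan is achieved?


Sort jobs in decreasing order (LPT): [16, 14, 11, 8, 4, 3]
Assign each job to the least loaded machine:
  Machine 1: jobs [16, 3], load = 19
  Machine 2: jobs [14, 4], load = 18
  Machine 3: jobs [11, 8], load = 19
Makespan = max load = 19

19


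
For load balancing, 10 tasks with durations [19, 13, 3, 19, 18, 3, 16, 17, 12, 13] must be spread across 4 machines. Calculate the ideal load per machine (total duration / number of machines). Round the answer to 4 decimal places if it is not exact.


Total processing time = 19 + 13 + 3 + 19 + 18 + 3 + 16 + 17 + 12 + 13 = 133
Number of machines = 4
Ideal balanced load = 133 / 4 = 33.25

33.25


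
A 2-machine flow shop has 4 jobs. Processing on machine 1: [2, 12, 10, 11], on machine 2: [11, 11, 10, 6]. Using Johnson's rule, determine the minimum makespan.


Apply Johnson's rule:
  Group 1 (a <= b): [(1, 2, 11), (3, 10, 10)]
  Group 2 (a > b): [(2, 12, 11), (4, 11, 6)]
Optimal job order: [1, 3, 2, 4]
Schedule:
  Job 1: M1 done at 2, M2 done at 13
  Job 3: M1 done at 12, M2 done at 23
  Job 2: M1 done at 24, M2 done at 35
  Job 4: M1 done at 35, M2 done at 41
Makespan = 41

41


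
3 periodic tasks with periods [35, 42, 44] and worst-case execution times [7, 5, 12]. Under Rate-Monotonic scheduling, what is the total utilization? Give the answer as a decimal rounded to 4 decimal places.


Compute individual utilizations (exact fractions):
  Task 1: C/T = 7/35 = 1/5 (approx. 0.2)
  Task 2: C/T = 5/42 (approx. 0.119)
  Task 3: C/T = 12/44 = 3/11 (approx. 0.2727)
Total utilization U = 1/5 + 5/42 + 3/11 = 1367/2310
Rounded to 4 decimal places: U = 0.5918
RM (Liu & Layland) bound for 3 tasks = 0.779763; compare with U = 1367/2310 (approx. 0.591775)
U <= bound, so schedulable by RM sufficient condition.

0.5918


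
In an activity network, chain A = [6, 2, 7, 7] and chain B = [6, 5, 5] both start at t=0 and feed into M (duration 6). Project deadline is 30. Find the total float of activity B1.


Forward pass: ES(B1) = sum of predecessors on chain B = 0
EF = ES + duration = 0 + 6 = 6
Backward pass: LF(M) = deadline = 30; LS(M) = 30 - 6 = 24
LF(B1) = LS(M) - sum(successors on chain B) = 24 - 10 = 14
LS = LF - duration = 14 - 6 = 8
Total float = LS - ES = 8 - 0 = 8

8


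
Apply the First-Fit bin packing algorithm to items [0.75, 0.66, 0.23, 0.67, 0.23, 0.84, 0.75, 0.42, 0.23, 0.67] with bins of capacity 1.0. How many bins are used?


Place items sequentially using First-Fit:
  Item 0.75 -> new Bin 1
  Item 0.66 -> new Bin 2
  Item 0.23 -> Bin 1 (now 0.98)
  Item 0.67 -> new Bin 3
  Item 0.23 -> Bin 2 (now 0.89)
  Item 0.84 -> new Bin 4
  Item 0.75 -> new Bin 5
  Item 0.42 -> new Bin 6
  Item 0.23 -> Bin 3 (now 0.9)
  Item 0.67 -> new Bin 7
Total bins used = 7

7


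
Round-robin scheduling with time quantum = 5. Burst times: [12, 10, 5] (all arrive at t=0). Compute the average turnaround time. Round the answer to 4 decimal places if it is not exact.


Time quantum = 5
Execution trace:
  J1 runs 5 units, time = 5
  J2 runs 5 units, time = 10
  J3 runs 5 units, time = 15
  J1 runs 5 units, time = 20
  J2 runs 5 units, time = 25
  J1 runs 2 units, time = 27
Finish times: [27, 25, 15]
Average turnaround = 67/3 = 22.3333

22.3333


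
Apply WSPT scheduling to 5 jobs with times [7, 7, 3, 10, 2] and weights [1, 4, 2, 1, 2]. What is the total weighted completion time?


Compute p/w ratios and sort ascending (WSPT): [(2, 2), (3, 2), (7, 4), (7, 1), (10, 1)]
Compute weighted completion times:
  Job (p=2,w=2): C=2, w*C=2*2=4
  Job (p=3,w=2): C=5, w*C=2*5=10
  Job (p=7,w=4): C=12, w*C=4*12=48
  Job (p=7,w=1): C=19, w*C=1*19=19
  Job (p=10,w=1): C=29, w*C=1*29=29
Total weighted completion time = 110

110


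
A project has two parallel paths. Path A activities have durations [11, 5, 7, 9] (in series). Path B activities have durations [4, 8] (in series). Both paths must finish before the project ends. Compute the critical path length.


Path A total = 11 + 5 + 7 + 9 = 32
Path B total = 4 + 8 = 12
Critical path = longest path = max(32, 12) = 32

32


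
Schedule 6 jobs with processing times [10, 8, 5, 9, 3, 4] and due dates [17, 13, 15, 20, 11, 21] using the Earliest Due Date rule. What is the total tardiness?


Sort by due date (EDD order): [(3, 11), (8, 13), (5, 15), (10, 17), (9, 20), (4, 21)]
Compute completion times and tardiness:
  Job 1: p=3, d=11, C=3, tardiness=max(0,3-11)=0
  Job 2: p=8, d=13, C=11, tardiness=max(0,11-13)=0
  Job 3: p=5, d=15, C=16, tardiness=max(0,16-15)=1
  Job 4: p=10, d=17, C=26, tardiness=max(0,26-17)=9
  Job 5: p=9, d=20, C=35, tardiness=max(0,35-20)=15
  Job 6: p=4, d=21, C=39, tardiness=max(0,39-21)=18
Total tardiness = 43

43


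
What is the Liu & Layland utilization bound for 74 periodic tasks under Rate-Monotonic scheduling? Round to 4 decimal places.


Compute 2^(1/74) = 1.0094108601
Subtract 1: 1.0094108601 - 1 = 0.0094108601
Multiply by n: 74 * 0.0094108601 = 0.6964036474
Round to 4 dp: 0.6964

0.6964
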